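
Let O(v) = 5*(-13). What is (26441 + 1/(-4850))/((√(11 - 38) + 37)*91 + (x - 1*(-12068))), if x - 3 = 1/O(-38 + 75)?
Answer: 1672888224373353/977657848364920 - 5916555776313*I*√3/195531569672984 ≈ 1.7111 - 0.05241*I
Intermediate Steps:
O(v) = -65
x = 194/65 (x = 3 + 1/(-65) = 3 - 1/65 = 194/65 ≈ 2.9846)
(26441 + 1/(-4850))/((√(11 - 38) + 37)*91 + (x - 1*(-12068))) = (26441 + 1/(-4850))/((√(11 - 38) + 37)*91 + (194/65 - 1*(-12068))) = (26441 - 1/4850)/((√(-27) + 37)*91 + (194/65 + 12068)) = 128238849/(4850*((3*I*√3 + 37)*91 + 784614/65)) = 128238849/(4850*((37 + 3*I*√3)*91 + 784614/65)) = 128238849/(4850*((3367 + 273*I*√3) + 784614/65)) = 128238849/(4850*(1003469/65 + 273*I*√3))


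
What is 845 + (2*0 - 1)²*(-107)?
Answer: 738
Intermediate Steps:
845 + (2*0 - 1)²*(-107) = 845 + (0 - 1)²*(-107) = 845 + (-1)²*(-107) = 845 + 1*(-107) = 845 - 107 = 738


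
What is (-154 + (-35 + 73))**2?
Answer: 13456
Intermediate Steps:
(-154 + (-35 + 73))**2 = (-154 + 38)**2 = (-116)**2 = 13456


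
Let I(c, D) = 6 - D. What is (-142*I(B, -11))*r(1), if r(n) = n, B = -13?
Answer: -2414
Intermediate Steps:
(-142*I(B, -11))*r(1) = -142*(6 - 1*(-11))*1 = -142*(6 + 11)*1 = -142*17*1 = -2414*1 = -2414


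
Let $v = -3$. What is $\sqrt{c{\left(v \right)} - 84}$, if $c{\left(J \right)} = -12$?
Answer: $4 i \sqrt{6} \approx 9.798 i$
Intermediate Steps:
$\sqrt{c{\left(v \right)} - 84} = \sqrt{-12 - 84} = \sqrt{-96} = 4 i \sqrt{6}$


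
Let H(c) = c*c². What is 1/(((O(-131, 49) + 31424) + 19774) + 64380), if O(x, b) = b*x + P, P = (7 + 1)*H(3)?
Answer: 1/109375 ≈ 9.1429e-6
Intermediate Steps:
H(c) = c³
P = 216 (P = (7 + 1)*3³ = 8*27 = 216)
O(x, b) = 216 + b*x (O(x, b) = b*x + 216 = 216 + b*x)
1/(((O(-131, 49) + 31424) + 19774) + 64380) = 1/((((216 + 49*(-131)) + 31424) + 19774) + 64380) = 1/((((216 - 6419) + 31424) + 19774) + 64380) = 1/(((-6203 + 31424) + 19774) + 64380) = 1/((25221 + 19774) + 64380) = 1/(44995 + 64380) = 1/109375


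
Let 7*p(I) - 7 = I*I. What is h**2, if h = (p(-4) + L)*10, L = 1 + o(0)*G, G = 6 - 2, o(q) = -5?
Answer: 1210000/49 ≈ 24694.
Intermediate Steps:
p(I) = 1 + I**2/7 (p(I) = 1 + (I*I)/7 = 1 + I**2/7)
G = 4
L = -19 (L = 1 - 5*4 = 1 - 20 = -19)
h = -1100/7 (h = ((1 + (1/7)*(-4)**2) - 19)*10 = ((1 + (1/7)*16) - 19)*10 = ((1 + 16/7) - 19)*10 = (23/7 - 19)*10 = -110/7*10 = -1100/7 ≈ -157.14)
h**2 = (-1100/7)**2 = 1210000/49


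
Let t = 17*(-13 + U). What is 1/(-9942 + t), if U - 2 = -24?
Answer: -1/10537 ≈ -9.4904e-5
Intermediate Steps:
U = -22 (U = 2 - 24 = -22)
t = -595 (t = 17*(-13 - 22) = 17*(-35) = -595)
1/(-9942 + t) = 1/(-9942 - 595) = 1/(-10537) = -1/10537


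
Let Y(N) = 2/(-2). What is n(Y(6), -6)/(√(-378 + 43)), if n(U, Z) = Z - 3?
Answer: 9*I*√335/335 ≈ 0.49172*I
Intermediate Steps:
Y(N) = -1 (Y(N) = 2*(-½) = -1)
n(U, Z) = -3 + Z
n(Y(6), -6)/(√(-378 + 43)) = (-3 - 6)/(√(-378 + 43)) = -9*(-I*√335/335) = -(-9)*I*√335/335 = 9*I*√335/335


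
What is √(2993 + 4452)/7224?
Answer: √7445/7224 ≈ 0.011944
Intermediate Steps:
√(2993 + 4452)/7224 = √7445*(1/7224) = √7445/7224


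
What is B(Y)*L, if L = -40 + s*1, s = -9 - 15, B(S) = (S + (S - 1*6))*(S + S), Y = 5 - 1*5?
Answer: 0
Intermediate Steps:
Y = 0 (Y = 5 - 5 = 0)
B(S) = 2*S*(-6 + 2*S) (B(S) = (S + (S - 6))*(2*S) = (S + (-6 + S))*(2*S) = (-6 + 2*S)*(2*S) = 2*S*(-6 + 2*S))
s = -24
L = -64 (L = -40 - 24*1 = -40 - 24 = -64)
B(Y)*L = (4*0*(-3 + 0))*(-64) = (4*0*(-3))*(-64) = 0*(-64) = 0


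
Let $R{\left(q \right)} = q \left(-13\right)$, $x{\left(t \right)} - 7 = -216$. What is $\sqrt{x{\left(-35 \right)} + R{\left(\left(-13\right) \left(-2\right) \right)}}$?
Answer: $i \sqrt{547} \approx 23.388 i$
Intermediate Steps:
$x{\left(t \right)} = -209$ ($x{\left(t \right)} = 7 - 216 = -209$)
$R{\left(q \right)} = - 13 q$
$\sqrt{x{\left(-35 \right)} + R{\left(\left(-13\right) \left(-2\right) \right)}} = \sqrt{-209 - 13 \left(\left(-13\right) \left(-2\right)\right)} = \sqrt{-209 - 338} = \sqrt{-547} = i \sqrt{547}$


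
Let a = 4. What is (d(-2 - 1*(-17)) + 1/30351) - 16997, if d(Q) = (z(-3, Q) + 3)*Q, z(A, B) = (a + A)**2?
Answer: -514054886/30351 ≈ -16937.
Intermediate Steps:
z(A, B) = (4 + A)**2
d(Q) = 4*Q (d(Q) = ((4 - 3)**2 + 3)*Q = (1**2 + 3)*Q = (1 + 3)*Q = 4*Q)
(d(-2 - 1*(-17)) + 1/30351) - 16997 = (4*(-2 - 1*(-17)) + 1/30351) - 16997 = (4*(-2 + 17) + 1/30351) - 16997 = (4*15 + 1/30351) - 16997 = (60 + 1/30351) - 16997 = 1821061/30351 - 16997 = -514054886/30351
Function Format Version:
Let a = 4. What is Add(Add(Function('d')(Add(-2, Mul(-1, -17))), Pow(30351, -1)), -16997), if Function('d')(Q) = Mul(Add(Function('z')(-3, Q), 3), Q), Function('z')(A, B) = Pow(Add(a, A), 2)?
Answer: Rational(-514054886, 30351) ≈ -16937.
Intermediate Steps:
Function('z')(A, B) = Pow(Add(4, A), 2)
Function('d')(Q) = Mul(4, Q) (Function('d')(Q) = Mul(Add(Pow(Add(4, -3), 2), 3), Q) = Mul(Add(Pow(1, 2), 3), Q) = Mul(Add(1, 3), Q) = Mul(4, Q))
Add(Add(Function('d')(Add(-2, Mul(-1, -17))), Pow(30351, -1)), -16997) = Add(Add(Mul(4, Add(-2, Mul(-1, -17))), Pow(30351, -1)), -16997) = Add(Add(Mul(4, Add(-2, 17)), Rational(1, 30351)), -16997) = Add(Add(Mul(4, 15), Rational(1, 30351)), -16997) = Add(Add(60, Rational(1, 30351)), -16997) = Add(Rational(1821061, 30351), -16997) = Rational(-514054886, 30351)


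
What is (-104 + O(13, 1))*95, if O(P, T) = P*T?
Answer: -8645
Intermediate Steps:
(-104 + O(13, 1))*95 = (-104 + 13*1)*95 = (-104 + 13)*95 = -91*95 = -8645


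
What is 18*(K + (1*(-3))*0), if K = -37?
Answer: -666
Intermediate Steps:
18*(K + (1*(-3))*0) = 18*(-37 + (1*(-3))*0) = 18*(-37 - 3*0) = 18*(-37 + 0) = 18*(-37) = -666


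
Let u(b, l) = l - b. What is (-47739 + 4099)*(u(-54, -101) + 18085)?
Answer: -787178320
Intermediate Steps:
(-47739 + 4099)*(u(-54, -101) + 18085) = (-47739 + 4099)*((-101 - 1*(-54)) + 18085) = -43640*((-101 + 54) + 18085) = -43640*(-47 + 18085) = -43640*18038 = -787178320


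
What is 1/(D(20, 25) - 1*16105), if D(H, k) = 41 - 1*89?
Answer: -1/16153 ≈ -6.1908e-5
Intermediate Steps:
D(H, k) = -48 (D(H, k) = 41 - 89 = -48)
1/(D(20, 25) - 1*16105) = 1/(-48 - 1*16105) = 1/(-48 - 16105) = 1/(-16153) = -1/16153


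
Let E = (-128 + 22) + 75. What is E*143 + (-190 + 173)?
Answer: -4450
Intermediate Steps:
E = -31 (E = -106 + 75 = -31)
E*143 + (-190 + 173) = -31*143 + (-190 + 173) = -4433 - 17 = -4450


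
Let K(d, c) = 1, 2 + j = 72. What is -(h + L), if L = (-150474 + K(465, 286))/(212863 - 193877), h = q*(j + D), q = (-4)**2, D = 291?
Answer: -109512663/18986 ≈ -5768.1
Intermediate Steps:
j = 70 (j = -2 + 72 = 70)
q = 16
h = 5776 (h = 16*(70 + 291) = 16*361 = 5776)
L = -150473/18986 (L = (-150474 + 1)/(212863 - 193877) = -150473/18986 ≈ -7.9255)
-(h + L) = -(5776 - 150473/18986) = -1*109512663/18986 = -109512663/18986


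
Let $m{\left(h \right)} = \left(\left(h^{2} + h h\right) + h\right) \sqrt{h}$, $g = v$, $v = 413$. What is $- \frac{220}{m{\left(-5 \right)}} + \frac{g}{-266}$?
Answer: $- \frac{59}{38} + \frac{44 i \sqrt{5}}{45} \approx -1.5526 + 2.1864 i$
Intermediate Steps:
$g = 413$
$m{\left(h \right)} = \sqrt{h} \left(h + 2 h^{2}\right)$ ($m{\left(h \right)} = \left(\left(h^{2} + h^{2}\right) + h\right) \sqrt{h} = \left(2 h^{2} + h\right) \sqrt{h} = \left(h + 2 h^{2}\right) \sqrt{h} = \sqrt{h} \left(h + 2 h^{2}\right)$)
$- \frac{220}{m{\left(-5 \right)}} + \frac{g}{-266} = - \frac{220}{\left(-5\right)^{\frac{3}{2}} \left(1 + 2 \left(-5\right)\right)} + \frac{413}{-266} = - \frac{220}{- 5 i \sqrt{5} \left(1 - 10\right)} + 413 \left(- \frac{1}{266}\right) = - \frac{220}{- 5 i \sqrt{5} \left(-9\right)} - \frac{59}{38} = - \frac{220}{45 i \sqrt{5}} - \frac{59}{38} = - 220 \left(- \frac{i \sqrt{5}}{225}\right) - \frac{59}{38} = \frac{44 i \sqrt{5}}{45} - \frac{59}{38} = - \frac{59}{38} + \frac{44 i \sqrt{5}}{45}$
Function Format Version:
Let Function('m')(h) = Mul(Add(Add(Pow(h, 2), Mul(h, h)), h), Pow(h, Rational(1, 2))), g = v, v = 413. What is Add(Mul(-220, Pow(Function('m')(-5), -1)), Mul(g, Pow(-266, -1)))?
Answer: Add(Rational(-59, 38), Mul(Rational(44, 45), I, Pow(5, Rational(1, 2)))) ≈ Add(-1.5526, Mul(2.1864, I))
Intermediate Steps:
g = 413
Function('m')(h) = Mul(Pow(h, Rational(1, 2)), Add(h, Mul(2, Pow(h, 2)))) (Function('m')(h) = Mul(Add(Add(Pow(h, 2), Pow(h, 2)), h), Pow(h, Rational(1, 2))) = Mul(Add(Mul(2, Pow(h, 2)), h), Pow(h, Rational(1, 2))) = Mul(Add(h, Mul(2, Pow(h, 2))), Pow(h, Rational(1, 2))) = Mul(Pow(h, Rational(1, 2)), Add(h, Mul(2, Pow(h, 2)))))
Add(Mul(-220, Pow(Function('m')(-5), -1)), Mul(g, Pow(-266, -1))) = Add(Mul(-220, Pow(Mul(Pow(-5, Rational(3, 2)), Add(1, Mul(2, -5))), -1)), Mul(413, Pow(-266, -1))) = Add(Mul(-220, Pow(Mul(Mul(-5, I, Pow(5, Rational(1, 2))), Add(1, -10)), -1)), Mul(413, Rational(-1, 266))) = Add(Mul(-220, Pow(Mul(Mul(-5, I, Pow(5, Rational(1, 2))), -9), -1)), Rational(-59, 38)) = Add(Mul(-220, Pow(Mul(45, I, Pow(5, Rational(1, 2))), -1)), Rational(-59, 38)) = Add(Mul(-220, Mul(Rational(-1, 225), I, Pow(5, Rational(1, 2)))), Rational(-59, 38)) = Add(Mul(Rational(44, 45), I, Pow(5, Rational(1, 2))), Rational(-59, 38)) = Add(Rational(-59, 38), Mul(Rational(44, 45), I, Pow(5, Rational(1, 2))))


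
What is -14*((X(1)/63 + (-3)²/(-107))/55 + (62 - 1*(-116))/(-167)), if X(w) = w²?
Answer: 26428484/1769031 ≈ 14.940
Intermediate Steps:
-14*((X(1)/63 + (-3)²/(-107))/55 + (62 - 1*(-116))/(-167)) = -14*((1²/63 + (-3)²/(-107))/55 + (62 - 1*(-116))/(-167)) = -14*((1*(1/63) + 9*(-1/107))*(1/55) + (62 + 116)*(-1/167)) = -14*((1/63 - 9/107)*(1/55) + 178*(-1/167)) = -14*(-460/6741*1/55 - 178/167) = -14*(-92/74151 - 178/167) = -14*(-13214242/12383217) = 26428484/1769031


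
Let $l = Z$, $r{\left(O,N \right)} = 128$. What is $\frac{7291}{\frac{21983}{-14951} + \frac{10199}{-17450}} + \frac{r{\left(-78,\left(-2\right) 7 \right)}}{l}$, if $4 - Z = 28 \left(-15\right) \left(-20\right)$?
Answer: $- \frac{3992703638699718}{1125249969301} \approx -3548.3$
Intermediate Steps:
$Z = -8396$ ($Z = 4 - 28 \left(-15\right) \left(-20\right) = 4 - \left(-420\right) \left(-20\right) = 4 - 8400 = -8396$)
$l = -8396$
$\frac{7291}{\frac{21983}{-14951} + \frac{10199}{-17450}} + \frac{r{\left(-78,\left(-2\right) 7 \right)}}{l} = \frac{7291}{\frac{21983}{-14951} + \frac{10199}{-17450}} + \frac{128}{-8396} = \frac{7291}{21983 \left(- \frac{1}{14951}\right) + 10199 \left(- \frac{1}{17450}\right)} + 128 \left(- \frac{1}{8396}\right) = \frac{7291}{- \frac{21983}{14951} - \frac{10199}{17450}} - \frac{32}{2099} = \frac{7291}{- \frac{536088599}{260894950}} - \frac{32}{2099} = 7291 \left(- \frac{260894950}{536088599}\right) - \frac{32}{2099} = - \frac{1902185080450}{536088599} - \frac{32}{2099} = - \frac{3992703638699718}{1125249969301}$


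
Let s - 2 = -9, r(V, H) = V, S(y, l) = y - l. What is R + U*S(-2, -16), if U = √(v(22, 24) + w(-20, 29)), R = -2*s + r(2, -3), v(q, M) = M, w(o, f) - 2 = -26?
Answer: 16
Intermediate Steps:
w(o, f) = -24 (w(o, f) = 2 - 26 = -24)
s = -7 (s = 2 - 9 = -7)
R = 16 (R = -2*(-7) + 2 = 14 + 2 = 16)
U = 0 (U = √(24 - 24) = √0 = 0)
R + U*S(-2, -16) = 16 + 0*(-2 - 1*(-16)) = 16 + 0*(-2 + 16) = 16 + 0*14 = 16 + 0 = 16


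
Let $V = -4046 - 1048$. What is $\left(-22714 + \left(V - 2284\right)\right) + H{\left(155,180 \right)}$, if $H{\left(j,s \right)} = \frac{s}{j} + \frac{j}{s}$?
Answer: $- \frac{33580415}{1116} \approx -30090.0$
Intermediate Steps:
$V = -5094$
$H{\left(j,s \right)} = \frac{j}{s} + \frac{s}{j}$
$\left(-22714 + \left(V - 2284\right)\right) + H{\left(155,180 \right)} = \left(-22714 - 7378\right) + \left(\frac{155}{180} + \frac{180}{155}\right) = \left(-22714 - 7378\right) + \left(155 \cdot \frac{1}{180} + 180 \cdot \frac{1}{155}\right) = \left(-22714 - 7378\right) + \left(\frac{31}{36} + \frac{36}{31}\right) = -30092 + \frac{2257}{1116} = - \frac{33580415}{1116}$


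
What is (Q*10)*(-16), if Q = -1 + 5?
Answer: -640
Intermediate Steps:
Q = 4
(Q*10)*(-16) = (4*10)*(-16) = 40*(-16) = -640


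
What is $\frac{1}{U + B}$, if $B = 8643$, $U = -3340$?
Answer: $\frac{1}{5303} \approx 0.00018857$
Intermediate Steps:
$\frac{1}{U + B} = \frac{1}{-3340 + 8643} = \frac{1}{5303}$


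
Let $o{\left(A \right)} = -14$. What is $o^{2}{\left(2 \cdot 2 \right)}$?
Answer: $196$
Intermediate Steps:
$o^{2}{\left(2 \cdot 2 \right)} = \left(-14\right)^{2} = 196$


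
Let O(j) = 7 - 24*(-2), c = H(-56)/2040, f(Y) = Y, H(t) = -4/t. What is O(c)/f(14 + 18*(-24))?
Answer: -5/38 ≈ -0.13158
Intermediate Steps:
c = 1/28560 (c = -4/(-56)/2040 = -4*(-1/56)*(1/2040) = (1/14)*(1/2040) = 1/28560 ≈ 3.5014e-5)
O(j) = 55 (O(j) = 7 + 48 = 55)
O(c)/f(14 + 18*(-24)) = 55/(14 + 18*(-24)) = 55/(14 - 432) = 55/(-418) = 55*(-1/418) = -5/38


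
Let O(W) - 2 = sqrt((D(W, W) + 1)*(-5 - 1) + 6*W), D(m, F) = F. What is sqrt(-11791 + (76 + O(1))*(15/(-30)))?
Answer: sqrt(-47320 - 2*I*sqrt(6))/2 ≈ 0.0056302 - 108.77*I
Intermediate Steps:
O(W) = 2 + I*sqrt(6) (O(W) = 2 + sqrt((W + 1)*(-5 - 1) + 6*W) = 2 + sqrt((1 + W)*(-6) + 6*W) = 2 + sqrt((-6 - 6*W) + 6*W) = 2 + sqrt(-6) = 2 + I*sqrt(6))
sqrt(-11791 + (76 + O(1))*(15/(-30))) = sqrt(-11791 + (76 + (2 + I*sqrt(6)))*(15/(-30))) = sqrt(-11791 + (78 + I*sqrt(6))*(15*(-1/30))) = sqrt(-11791 + (78 + I*sqrt(6))*(-1/2)) = sqrt(-11791 + (-39 - I*sqrt(6)/2)) = sqrt(-11830 - I*sqrt(6)/2)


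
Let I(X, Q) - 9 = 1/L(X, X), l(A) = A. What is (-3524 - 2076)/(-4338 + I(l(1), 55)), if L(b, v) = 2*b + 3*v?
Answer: 1000/773 ≈ 1.2937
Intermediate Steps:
I(X, Q) = 9 + 1/(5*X) (I(X, Q) = 9 + 1/(2*X + 3*X) = 9 + 1/(5*X))
(-3524 - 2076)/(-4338 + I(l(1), 55)) = (-3524 - 2076)/(-4338 + (9 + (⅕)/1)) = -5600/(-4338 + (9 + (⅕)*1)) = -5600/(-4338 + (9 + ⅕)) = -5600/(-4338 + 46/5) = -5600/(-21644/5) = -5600*(-5/21644) = 1000/773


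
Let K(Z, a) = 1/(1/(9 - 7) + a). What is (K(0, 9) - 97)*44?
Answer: -81004/19 ≈ -4263.4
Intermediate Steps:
K(Z, a) = 1/(½ + a) (K(Z, a) = 1/(1/2 + a) = 1/(½ + a))
(K(0, 9) - 97)*44 = (2/(1 + 2*9) - 97)*44 = (2/(1 + 18) - 97)*44 = (2/19 - 97)*44 = -1841/19*44 = -81004/19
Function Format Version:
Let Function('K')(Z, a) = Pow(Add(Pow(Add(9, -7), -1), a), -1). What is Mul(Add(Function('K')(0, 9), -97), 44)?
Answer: Rational(-81004, 19) ≈ -4263.4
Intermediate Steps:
Function('K')(Z, a) = Pow(Add(Rational(1, 2), a), -1) (Function('K')(Z, a) = Pow(Add(Pow(2, -1), a), -1) = Pow(Add(Rational(1, 2), a), -1))
Mul(Add(Function('K')(0, 9), -97), 44) = Mul(Add(Mul(2, Pow(Add(1, Mul(2, 9)), -1)), -97), 44) = Mul(Add(Mul(2, Pow(Add(1, 18), -1)), -97), 44) = Mul(Add(Mul(2, Pow(19, -1)), -97), 44) = Mul(Add(Mul(2, Rational(1, 19)), -97), 44) = Mul(Add(Rational(2, 19), -97), 44) = Mul(Rational(-1841, 19), 44) = Rational(-81004, 19)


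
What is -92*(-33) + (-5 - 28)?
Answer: 3003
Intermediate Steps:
-92*(-33) + (-5 - 28) = 3036 - 33 = 3003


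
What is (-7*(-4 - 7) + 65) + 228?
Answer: 370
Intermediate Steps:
(-7*(-4 - 7) + 65) + 228 = (-7*(-11) + 65) + 228 = (77 + 65) + 228 = 142 + 228 = 370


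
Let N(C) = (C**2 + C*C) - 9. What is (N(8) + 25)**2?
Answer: 20736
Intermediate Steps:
N(C) = -9 + 2*C**2 (N(C) = (C**2 + C**2) - 9 = 2*C**2 - 9 = -9 + 2*C**2)
(N(8) + 25)**2 = ((-9 + 2*8**2) + 25)**2 = ((-9 + 2*64) + 25)**2 = ((-9 + 128) + 25)**2 = (119 + 25)**2 = 144**2 = 20736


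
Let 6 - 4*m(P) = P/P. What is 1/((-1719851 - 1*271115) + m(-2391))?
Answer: -4/7963859 ≈ -5.0227e-7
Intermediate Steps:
m(P) = 5/4 (m(P) = 3/2 - P/(4*P) = 3/2 - 1/4*1 = 3/2 - 1/4 = 5/4)
1/((-1719851 - 1*271115) + m(-2391)) = 1/((-1719851 - 1*271115) + 5/4) = 1/((-1719851 - 271115) + 5/4) = 1/(-1990966 + 5/4) = 1/(-7963859/4) = -4/7963859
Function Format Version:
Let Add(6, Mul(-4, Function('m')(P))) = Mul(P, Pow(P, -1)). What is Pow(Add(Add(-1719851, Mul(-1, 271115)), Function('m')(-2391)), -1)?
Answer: Rational(-4, 7963859) ≈ -5.0227e-7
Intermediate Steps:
Function('m')(P) = Rational(5, 4) (Function('m')(P) = Add(Rational(3, 2), Mul(Rational(-1, 4), Mul(P, Pow(P, -1)))) = Add(Rational(3, 2), Mul(Rational(-1, 4), 1)) = Add(Rational(3, 2), Rational(-1, 4)) = Rational(5, 4))
Pow(Add(Add(-1719851, Mul(-1, 271115)), Function('m')(-2391)), -1) = Pow(Add(Add(-1719851, Mul(-1, 271115)), Rational(5, 4)), -1) = Pow(Add(Add(-1719851, -271115), Rational(5, 4)), -1) = Pow(Add(-1990966, Rational(5, 4)), -1) = Pow(Rational(-7963859, 4), -1) = Rational(-4, 7963859)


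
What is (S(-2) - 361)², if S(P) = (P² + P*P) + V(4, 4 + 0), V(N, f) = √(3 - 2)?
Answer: 123904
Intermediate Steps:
V(N, f) = 1 (V(N, f) = √1 = 1)
S(P) = 1 + 2*P² (S(P) = (P² + P*P) + 1 = (P² + P²) + 1 = 2*P² + 1 = 1 + 2*P²)
(S(-2) - 361)² = ((1 + 2*(-2)²) - 361)² = ((1 + 2*4) - 361)² = ((1 + 8) - 361)² = (9 - 361)² = (-352)² = 123904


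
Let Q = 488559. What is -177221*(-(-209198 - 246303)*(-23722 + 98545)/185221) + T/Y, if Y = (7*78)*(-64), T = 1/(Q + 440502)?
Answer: -196090467099989385648581893/6013219691816064 ≈ -3.2610e+10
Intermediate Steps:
T = 1/929061 (T = 1/(488559 + 440502) = 1/929061 ≈ 1.0764e-6)
Y = -34944 (Y = 546*(-64) = -34944)
-177221*(-(-209198 - 246303)*(-23722 + 98545)/185221) + T/Y = -177221*(-(-209198 - 246303)*(-23722 + 98545)/185221) + (1/929061)/(-34944) = -177221/((-185221/(74823*(-455501)))) + (1/929061)*(-1/34944) = -177221/((-185221/(-34081951323))) - 1/32465107584 = -177221/((-185221*(-1/34081951323))) - 1/32465107584 = -177221/185221/34081951323 - 1/32465107584 = -177221*34081951323/185221 - 1/32465107584 = -6040037495413383/185221 - 1/32465107584 = -196090467099989385648581893/6013219691816064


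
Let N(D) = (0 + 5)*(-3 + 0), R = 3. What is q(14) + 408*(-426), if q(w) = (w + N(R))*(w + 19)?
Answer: -173841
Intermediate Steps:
N(D) = -15 (N(D) = 5*(-3) = -15)
q(w) = (-15 + w)*(19 + w) (q(w) = (w - 15)*(w + 19) = (-15 + w)*(19 + w))
q(14) + 408*(-426) = (-285 + 14² + 4*14) + 408*(-426) = (-285 + 196 + 56) - 173808 = -33 - 173808 = -173841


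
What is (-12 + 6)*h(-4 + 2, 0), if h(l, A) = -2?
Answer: 12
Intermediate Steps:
(-12 + 6)*h(-4 + 2, 0) = (-12 + 6)*(-2) = -6*(-2) = 12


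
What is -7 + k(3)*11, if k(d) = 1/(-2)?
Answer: -25/2 ≈ -12.500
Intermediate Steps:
k(d) = -1/2
-7 + k(3)*11 = -7 - 1/2*11 = -7 - 11/2 = -25/2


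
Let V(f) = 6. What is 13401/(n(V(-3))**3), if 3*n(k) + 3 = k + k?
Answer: 1489/3 ≈ 496.33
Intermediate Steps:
n(k) = -1 + 2*k/3 (n(k) = -1 + (k + k)/3 = -1 + (2*k)/3 = -1 + 2*k/3)
13401/(n(V(-3))**3) = 13401/((-1 + (2/3)*6)**3) = 13401/((-1 + 4)**3) = 13401/(3**3) = 13401/27 = 13401*(1/27) = 1489/3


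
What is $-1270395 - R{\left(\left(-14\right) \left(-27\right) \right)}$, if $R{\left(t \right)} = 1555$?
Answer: $-1271950$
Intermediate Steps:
$-1270395 - R{\left(\left(-14\right) \left(-27\right) \right)} = -1270395 - 1555 = -1271950$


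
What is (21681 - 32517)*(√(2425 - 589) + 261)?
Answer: -2828196 - 65016*√51 ≈ -3.2925e+6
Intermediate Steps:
(21681 - 32517)*(√(2425 - 589) + 261) = -10836*(√1836 + 261) = -10836*(6*√51 + 261) = -10836*(261 + 6*√51) = -2828196 - 65016*√51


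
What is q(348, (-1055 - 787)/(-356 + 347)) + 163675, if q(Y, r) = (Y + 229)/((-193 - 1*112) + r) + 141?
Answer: 49306885/301 ≈ 1.6381e+5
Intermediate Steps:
q(Y, r) = 141 + (229 + Y)/(-305 + r) (q(Y, r) = (229 + Y)/((-193 - 112) + r) + 141 = (229 + Y)/(-305 + r) + 141 = 141 + (229 + Y)/(-305 + r))
q(348, (-1055 - 787)/(-356 + 347)) + 163675 = (-42776 + 348 + 141*((-1055 - 787)/(-356 + 347)))/(-305 + (-1055 - 787)/(-356 + 347)) + 163675 = (-42776 + 348 + 141*(-1842/(-9)))/(-305 - 1842/(-9)) + 163675 = (-42776 + 348 + 141*(-1842*(-1/9)))/(-305 - 1842*(-1/9)) + 163675 = (-42776 + 348 + 141*(614/3))/(-305 + 614/3) + 163675 = (-42776 + 348 + 28858)/(-301/3) + 163675 = -3/301*(-13570) + 163675 = 40710/301 + 163675 = 49306885/301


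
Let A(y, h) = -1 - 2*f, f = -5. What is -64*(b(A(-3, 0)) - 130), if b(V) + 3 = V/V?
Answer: 8448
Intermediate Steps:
A(y, h) = 9 (A(y, h) = -1 - 2*(-5) = -1 + 10 = 9)
b(V) = -2 (b(V) = -3 + V/V = -3 + 1 = -2)
-64*(b(A(-3, 0)) - 130) = -64*(-2 - 130) = -64*(-132) = 8448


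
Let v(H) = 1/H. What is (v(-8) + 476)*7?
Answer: 26649/8 ≈ 3331.1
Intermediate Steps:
(v(-8) + 476)*7 = (1/(-8) + 476)*7 = (-⅛ + 476)*7 = (3807/8)*7 = 26649/8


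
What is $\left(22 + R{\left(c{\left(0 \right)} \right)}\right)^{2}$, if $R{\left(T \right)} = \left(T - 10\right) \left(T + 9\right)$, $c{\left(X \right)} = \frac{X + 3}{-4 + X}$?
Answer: $\frac{1138489}{256} \approx 4447.2$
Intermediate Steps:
$c{\left(X \right)} = \frac{3 + X}{-4 + X}$
$R{\left(T \right)} = \left(-10 + T\right) \left(9 + T\right)$
$\left(22 + R{\left(c{\left(0 \right)} \right)}\right)^{2} = \left(22 - \left(90 - \frac{\left(3 + 0\right)^{2}}{\left(-4 + 0\right)^{2}} + \frac{3 + 0}{-4 + 0}\right)\right)^{2} = \left(22 - \left(90 - \frac{9}{16} + \frac{1}{-4} \cdot 3\right)\right)^{2} = \left(22 - \left(90 - \frac{9}{16} - \frac{3}{4}\right)\right)^{2} = \left(22 - \left(\frac{357}{4} - \frac{9}{16}\right)\right)^{2} = \left(22 + \left(-90 + \frac{9}{16} + \frac{3}{4}\right)\right)^{2} = \left(22 - \frac{1419}{16}\right)^{2} = \left(- \frac{1067}{16}\right)^{2} = \frac{1138489}{256}$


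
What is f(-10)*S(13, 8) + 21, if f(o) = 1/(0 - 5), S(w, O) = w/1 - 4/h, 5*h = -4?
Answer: 87/5 ≈ 17.400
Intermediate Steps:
h = -⅘ (h = (⅕)*(-4) = -⅘ ≈ -0.80000)
S(w, O) = 5 + w (S(w, O) = w/1 - 4/(-⅘) = w*1 - 4*(-5/4) = w + 5 = 5 + w)
f(o) = -⅕ (f(o) = 1/(-5) = -⅕)
f(-10)*S(13, 8) + 21 = -(5 + 13)/5 + 21 = -⅕*18 + 21 = -18/5 + 21 = 87/5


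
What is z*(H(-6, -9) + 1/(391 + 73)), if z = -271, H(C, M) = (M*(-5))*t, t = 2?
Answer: -11317231/464 ≈ -24391.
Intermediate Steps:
H(C, M) = -10*M (H(C, M) = (M*(-5))*2 = -5*M*2 = -10*M)
z*(H(-6, -9) + 1/(391 + 73)) = -271*(-10*(-9) + 1/(391 + 73)) = -271*(90 + 1/464) = -271*41761/464 = -11317231/464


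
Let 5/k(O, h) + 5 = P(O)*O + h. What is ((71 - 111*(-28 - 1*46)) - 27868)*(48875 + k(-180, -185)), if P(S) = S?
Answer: -6165761422833/6442 ≈ -9.5712e+8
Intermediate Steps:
k(O, h) = 5/(-5 + h + O**2) (k(O, h) = 5/(-5 + (O*O + h)) = 5/(-5 + (O**2 + h)) = 5/(-5 + (h + O**2)) = 5/(-5 + h + O**2))
((71 - 111*(-28 - 1*46)) - 27868)*(48875 + k(-180, -185)) = ((71 - 111*(-28 - 1*46)) - 27868)*(48875 + 5/(-5 - 185 + (-180)**2)) = ((71 - 111*(-28 - 46)) - 27868)*(48875 + 5/(-5 - 185 + 32400)) = ((71 - 111*(-74)) - 27868)*(48875 + 5/32210) = ((71 + 8214) - 27868)*(48875 + 5*(1/32210)) = (8285 - 27868)*(48875 + 1/6442) = -19583*314852751/6442 = -6165761422833/6442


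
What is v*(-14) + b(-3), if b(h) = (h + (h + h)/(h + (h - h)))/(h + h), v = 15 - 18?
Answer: 253/6 ≈ 42.167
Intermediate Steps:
v = -3
b(h) = (2 + h)/(2*h) (b(h) = (h + (2*h)/(h + 0))/((2*h)) = (h + (2*h)/h)*(1/(2*h)) = (h + 2)*(1/(2*h)) = (2 + h)*(1/(2*h)) = (2 + h)/(2*h))
v*(-14) + b(-3) = -3*(-14) + (½)*(2 - 3)/(-3) = 42 + (½)*(-⅓)*(-1) = 42 + ⅙ = 253/6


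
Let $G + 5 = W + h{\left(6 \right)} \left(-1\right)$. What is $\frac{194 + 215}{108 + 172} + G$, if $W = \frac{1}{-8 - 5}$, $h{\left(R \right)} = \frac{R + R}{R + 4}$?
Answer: $- \frac{17531}{3640} \approx -4.8162$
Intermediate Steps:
$h{\left(R \right)} = \frac{2 R}{4 + R}$
$W = - \frac{1}{13}$ ($W = \frac{1}{-13} = - \frac{1}{13} \approx -0.076923$)
$G = - \frac{408}{65}$ ($G = -5 + \left(- \frac{1}{13} + 2 \cdot 6 \frac{1}{4 + 6} \left(-1\right)\right) = -5 + \left(- \frac{1}{13} + 2 \cdot 6 \cdot \frac{1}{10} \left(-1\right)\right) = -5 + \left(- \frac{1}{13} + \frac{6}{5} \left(-1\right)\right) = -5 - \frac{83}{65} = - \frac{408}{65} \approx -6.2769$)
$\frac{194 + 215}{108 + 172} + G = \frac{194 + 215}{108 + 172} - \frac{408}{65} = \frac{409}{280} - \frac{408}{65} = - \frac{17531}{3640}$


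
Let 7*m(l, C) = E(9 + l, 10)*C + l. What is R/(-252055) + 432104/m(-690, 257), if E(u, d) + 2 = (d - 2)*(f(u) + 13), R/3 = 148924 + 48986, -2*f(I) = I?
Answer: 1184257421/653175327 ≈ 1.8131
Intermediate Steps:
f(I) = -I/2
R = 593730 (R = 3*(148924 + 48986) = 3*197910 = 593730)
E(u, d) = -2 + (-2 + d)*(13 - u/2) (E(u, d) = -2 + (d - 2)*(-u/2 + 13) = -2 + (-2 + d)*(13 - u/2))
m(l, C) = l/7 + C*(66 - 4*l)/7 (m(l, C) = ((-28 + (9 + l) + 13*10 - ½*10*(9 + l))*C + l)/7 = ((-28 + (9 + l) + 130 + (-45 - 5*l))*C + l)/7 = ((66 - 4*l)*C + l)/7 = (C*(66 - 4*l) + l)/7 = (l + C*(66 - 4*l))/7 = l/7 + C*(66 - 4*l)/7)
R/(-252055) + 432104/m(-690, 257) = 593730/(-252055) + 432104/((⅐)*(-690) - 2/7*257*(-33 + 2*(-690))) = 593730*(-1/252055) + 432104/(-690/7 - 2/7*257*(-33 - 1380)) = -118746/50411 + 432104/(-690/7 - 2/7*257*(-1413)) = -118746/50411 + 432104/(-690/7 + 726282/7) = -118746/50411 + 432104/103656 = -118746/50411 + 432104*(1/103656) = -118746/50411 + 54013/12957 = 1184257421/653175327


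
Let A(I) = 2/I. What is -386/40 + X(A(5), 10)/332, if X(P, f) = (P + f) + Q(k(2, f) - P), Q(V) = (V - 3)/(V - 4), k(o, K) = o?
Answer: -191569/19920 ≈ -9.6169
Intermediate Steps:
Q(V) = (-3 + V)/(-4 + V)
X(P, f) = P + f + (-1 - P)/(-2 - P) (X(P, f) = (P + f) + (-3 + (2 - P))/(-4 + (2 - P)) = (P + f) + (-1 - P)/(-2 - P) = P + f + (-1 - P)/(-2 - P))
-386/40 + X(A(5), 10)/332 = -386/40 + ((1 + 2/5 + (2 + 2/5)*(2/5 + 10))/(2 + 2/5))/332 = -386*1/40 + ((1 + 2*(⅕) + (2 + 2*(⅕))*(2*(⅕) + 10))/(2 + 2*(⅕)))*(1/332) = -193/20 + ((1 + ⅖ + (2 + ⅖)*(⅖ + 10))/(2 + ⅖))*(1/332) = -193/20 + ((1 + ⅖ + (12/5)*(52/5))/(12/5))*(1/332) = -193/20 + (5*(1 + ⅖ + 624/25)/12)*(1/332) = -193/20 + ((5/12)*(659/25))*(1/332) = -193/20 + (659/60)*(1/332) = -193/20 + 659/19920 = -191569/19920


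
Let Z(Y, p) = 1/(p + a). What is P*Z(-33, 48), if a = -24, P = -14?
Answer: -7/12 ≈ -0.58333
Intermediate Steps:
Z(Y, p) = 1/(-24 + p) (Z(Y, p) = 1/(p - 24) = 1/(-24 + p))
P*Z(-33, 48) = -14/(-24 + 48) = -14/24 = -14*1/24 = -7/12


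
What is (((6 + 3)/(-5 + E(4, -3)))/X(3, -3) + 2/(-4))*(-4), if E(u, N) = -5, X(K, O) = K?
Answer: 16/5 ≈ 3.2000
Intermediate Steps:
(((6 + 3)/(-5 + E(4, -3)))/X(3, -3) + 2/(-4))*(-4) = (((6 + 3)/(-5 - 5))/3 + 2/(-4))*(-4) = ((9/(-10))*(⅓) + 2*(-¼))*(-4) = ((9*(-⅒))*(⅓) - ½)*(-4) = (-9/10*⅓ - ½)*(-4) = (-3/10 - ½)*(-4) = -⅘*(-4) = 16/5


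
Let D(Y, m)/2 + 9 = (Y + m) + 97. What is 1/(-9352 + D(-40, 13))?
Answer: -1/9230 ≈ -0.00010834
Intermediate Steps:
D(Y, m) = 176 + 2*Y + 2*m (D(Y, m) = -18 + 2*((Y + m) + 97) = -18 + 2*(97 + Y + m) = -18 + (194 + 2*Y + 2*m) = 176 + 2*Y + 2*m)
1/(-9352 + D(-40, 13)) = 1/(-9352 + (176 + 2*(-40) + 2*13)) = 1/(-9352 + (176 - 80 + 26)) = 1/(-9352 + 122) = 1/(-9230) = -1/9230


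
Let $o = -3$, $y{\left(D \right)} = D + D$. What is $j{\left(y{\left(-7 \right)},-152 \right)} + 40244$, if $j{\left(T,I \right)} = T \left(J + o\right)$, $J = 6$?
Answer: $40202$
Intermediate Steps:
$y{\left(D \right)} = 2 D$
$j{\left(T,I \right)} = 3 T$ ($j{\left(T,I \right)} = T \left(6 - 3\right) = T 3 = 3 T$)
$j{\left(y{\left(-7 \right)},-152 \right)} + 40244 = 3 \cdot 2 \left(-7\right) + 40244 = 3 \left(-14\right) + 40244 = -42 + 40244 = 40202$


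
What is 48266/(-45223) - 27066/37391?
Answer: -3028719724/1690933193 ≈ -1.7912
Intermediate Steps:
48266/(-45223) - 27066/37391 = 48266*(-1/45223) - 27066*1/37391 = -48266/45223 - 27066/37391 = -3028719724/1690933193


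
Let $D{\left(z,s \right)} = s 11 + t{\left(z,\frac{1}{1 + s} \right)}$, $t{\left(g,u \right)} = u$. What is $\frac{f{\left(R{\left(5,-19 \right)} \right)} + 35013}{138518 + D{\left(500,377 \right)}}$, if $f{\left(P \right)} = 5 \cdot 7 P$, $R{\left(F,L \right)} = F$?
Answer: $\frac{13301064}{53927371} \approx 0.24665$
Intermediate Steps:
$f{\left(P \right)} = 35 P$
$D{\left(z,s \right)} = \frac{1}{1 + s} + 11 s$ ($D{\left(z,s \right)} = s 11 + \frac{1}{1 + s} = 11 s + \frac{1}{1 + s} = \frac{1}{1 + s} + 11 s$)
$\frac{f{\left(R{\left(5,-19 \right)} \right)} + 35013}{138518 + D{\left(500,377 \right)}} = \frac{35 \cdot 5 + 35013}{138518 + \frac{1 + 11 \cdot 377 \left(1 + 377\right)}{1 + 377}} = \frac{175 + 35013}{138518 + \frac{1 + 11 \cdot 377 \cdot 378}{378}} = \frac{35188}{138518 + \frac{1 + 1567566}{378}} = \frac{35188}{138518 + \frac{1}{378} \cdot 1567567} = \frac{35188}{138518 + \frac{1567567}{378}} = \frac{35188}{\frac{53927371}{378}} = 35188 \cdot \frac{378}{53927371} = \frac{13301064}{53927371}$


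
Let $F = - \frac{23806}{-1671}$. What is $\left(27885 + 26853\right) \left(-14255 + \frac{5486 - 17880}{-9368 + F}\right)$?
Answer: $- \frac{6097448610325584}{7815061} \approx -7.8022 \cdot 10^{8}$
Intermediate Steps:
$F = \frac{23806}{1671}$ ($F = \left(-23806\right) \left(- \frac{1}{1671}\right) = \frac{23806}{1671} \approx 14.247$)
$\left(27885 + 26853\right) \left(-14255 + \frac{5486 - 17880}{-9368 + F}\right) = \left(27885 + 26853\right) \left(-14255 + \frac{5486 - 17880}{-9368 + \frac{23806}{1671}}\right) = 54738 \left(-14255 - \frac{12394}{- \frac{15630122}{1671}}\right) = 54738 \left(-14255 - - \frac{10355187}{7815061}\right) = 54738 \left(-14255 + \frac{10355187}{7815061}\right) = 54738 \left(- \frac{111393339368}{7815061}\right) = - \frac{6097448610325584}{7815061}$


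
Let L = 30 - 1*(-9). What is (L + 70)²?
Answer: 11881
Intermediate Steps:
L = 39 (L = 30 + 9 = 39)
(L + 70)² = (39 + 70)² = 109² = 11881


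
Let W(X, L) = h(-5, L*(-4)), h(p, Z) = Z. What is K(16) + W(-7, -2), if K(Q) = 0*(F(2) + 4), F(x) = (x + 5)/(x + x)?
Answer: 8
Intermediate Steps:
W(X, L) = -4*L (W(X, L) = L*(-4) = -4*L)
F(x) = (5 + x)/(2*x) (F(x) = (5 + x)/((2*x)) = (5 + x)*(1/(2*x)) = (5 + x)/(2*x))
K(Q) = 0 (K(Q) = 0*((½)*(5 + 2)/2 + 4) = 0*((½)*(½)*7 + 4) = 0*(7/4 + 4) = 0*(23/4) = 0)
K(16) + W(-7, -2) = 0 - 4*(-2) = 0 + 8 = 8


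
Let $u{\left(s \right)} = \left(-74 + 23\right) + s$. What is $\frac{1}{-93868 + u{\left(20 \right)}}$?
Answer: $- \frac{1}{93899} \approx -1.065 \cdot 10^{-5}$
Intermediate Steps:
$u{\left(s \right)} = -51 + s$
$\frac{1}{-93868 + u{\left(20 \right)}} = \frac{1}{-93868 + \left(-51 + 20\right)} = \frac{1}{-93868 - 31} = \frac{1}{-93899} = - \frac{1}{93899}$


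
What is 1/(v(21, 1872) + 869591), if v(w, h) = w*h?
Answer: 1/908903 ≈ 1.1002e-6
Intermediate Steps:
v(w, h) = h*w
1/(v(21, 1872) + 869591) = 1/(1872*21 + 869591) = 1/(39312 + 869591) = 1/908903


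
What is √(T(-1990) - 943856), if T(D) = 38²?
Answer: 2*I*√235603 ≈ 970.78*I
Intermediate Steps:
T(D) = 1444
√(T(-1990) - 943856) = √(1444 - 943856) = √(-942412) = 2*I*√235603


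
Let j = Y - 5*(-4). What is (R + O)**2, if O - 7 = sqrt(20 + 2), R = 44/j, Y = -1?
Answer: 39271/361 + 354*sqrt(22)/19 ≈ 196.17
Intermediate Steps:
j = 19 (j = -1 - 5*(-4) = -1 + 20 = 19)
R = 44/19 ≈ 2.3158
O = 7 + sqrt(22) (O = 7 + sqrt(20 + 2) = 7 + sqrt(22) ≈ 11.690)
(R + O)**2 = (44/19 + (7 + sqrt(22)))**2 = (177/19 + sqrt(22))**2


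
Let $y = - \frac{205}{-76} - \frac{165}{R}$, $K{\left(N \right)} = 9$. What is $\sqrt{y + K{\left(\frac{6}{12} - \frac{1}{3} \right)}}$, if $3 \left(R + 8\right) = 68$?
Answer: $\frac{\sqrt{646}}{38} \approx 0.66886$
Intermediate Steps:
$R = \frac{44}{3}$ ($R = -8 + \frac{1}{3} \cdot 68 = -8 + \frac{68}{3} = \frac{44}{3} \approx 14.667$)
$y = - \frac{325}{38}$ ($y = - \frac{205}{-76} - \frac{165}{\frac{44}{3}} = \left(-205\right) \left(- \frac{1}{76}\right) - \frac{45}{4} = \frac{205}{76} - \frac{45}{4} = - \frac{325}{38} \approx -8.5526$)
$\sqrt{y + K{\left(\frac{6}{12} - \frac{1}{3} \right)}} = \sqrt{- \frac{325}{38} + 9} = \sqrt{\frac{17}{38}} = \frac{\sqrt{646}}{38}$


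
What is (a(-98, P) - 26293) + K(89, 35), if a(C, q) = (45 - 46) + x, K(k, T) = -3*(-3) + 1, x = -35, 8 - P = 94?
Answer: -26319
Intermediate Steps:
P = -86 (P = 8 - 1*94 = 8 - 94 = -86)
K(k, T) = 10 (K(k, T) = 9 + 1 = 10)
a(C, q) = -36 (a(C, q) = (45 - 46) - 35 = -1 - 35 = -36)
(a(-98, P) - 26293) + K(89, 35) = (-36 - 26293) + 10 = -26329 + 10 = -26319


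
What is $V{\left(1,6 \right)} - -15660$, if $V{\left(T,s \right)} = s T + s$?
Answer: $15672$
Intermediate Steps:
$V{\left(T,s \right)} = s + T s$ ($V{\left(T,s \right)} = T s + s = s + T s$)
$V{\left(1,6 \right)} - -15660 = 6 \left(1 + 1\right) - -15660 = 6 \cdot 2 + 15660 = 12 + 15660 = 15672$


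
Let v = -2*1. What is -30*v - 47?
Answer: 13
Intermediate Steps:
v = -2
-30*v - 47 = -30*(-2) - 47 = 60 - 47 = 13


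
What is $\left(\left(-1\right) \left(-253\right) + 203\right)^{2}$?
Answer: $207936$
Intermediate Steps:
$\left(\left(-1\right) \left(-253\right) + 203\right)^{2} = \left(253 + 203\right)^{2} = 456^{2} = 207936$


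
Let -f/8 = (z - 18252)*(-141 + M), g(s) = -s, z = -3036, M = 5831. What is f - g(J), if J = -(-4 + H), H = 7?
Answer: 969029757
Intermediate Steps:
J = -3 (J = -(-4 + 7) = -1*3 = -3)
f = 969029760 (f = -8*(-3036 - 18252)*(-141 + 5831) = -(-170304)*5690 = -8*(-121128720) = 969029760)
f - g(J) = 969029760 - (-1)*(-3) = 969029760 - 1*3 = 969029760 - 3 = 969029757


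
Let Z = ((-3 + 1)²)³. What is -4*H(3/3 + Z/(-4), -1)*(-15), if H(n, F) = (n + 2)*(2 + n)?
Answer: 10140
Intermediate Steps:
Z = 64 (Z = ((-2)²)³ = 4³ = 64)
H(n, F) = (2 + n)² (H(n, F) = (2 + n)*(2 + n) = (2 + n)²)
-4*H(3/3 + Z/(-4), -1)*(-15) = -4*(2 + (3/3 + 64/(-4)))²*(-15) = -4*(2 + (3*(⅓) + 64*(-¼)))²*(-15) = -4*(2 + (1 - 16))²*(-15) = -4*(2 - 15)²*(-15) = -4*(-13)²*(-15) = -4*169*(-15) = -676*(-15) = 10140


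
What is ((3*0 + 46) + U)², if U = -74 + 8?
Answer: 400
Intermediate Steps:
U = -66
((3*0 + 46) + U)² = ((3*0 + 46) - 66)² = ((0 + 46) - 66)² = (46 - 66)² = (-20)² = 400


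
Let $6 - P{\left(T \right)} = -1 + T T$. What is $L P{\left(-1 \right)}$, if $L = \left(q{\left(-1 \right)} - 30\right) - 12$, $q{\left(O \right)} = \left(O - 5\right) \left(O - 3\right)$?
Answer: $-108$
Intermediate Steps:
$q{\left(O \right)} = \left(-5 + O\right) \left(-3 + O\right)$
$P{\left(T \right)} = 7 - T^{2}$ ($P{\left(T \right)} = 6 - \left(-1 + T T\right) = 6 - \left(-1 + T^{2}\right) = 7 - T^{2}$)
$L = -18$ ($L = \left(\left(15 + \left(-1\right)^{2} - -8\right) - 30\right) - 12 = \left(\left(15 + 1 + 8\right) - 30\right) - 12 = \left(24 - 30\right) - 12 = -6 - 12 = -18$)
$L P{\left(-1 \right)} = - 18 \left(7 - \left(-1\right)^{2}\right) = - 18 \left(7 - 1\right) = \left(-18\right) 6 = -108$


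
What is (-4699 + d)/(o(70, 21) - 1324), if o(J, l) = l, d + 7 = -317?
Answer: 5023/1303 ≈ 3.8549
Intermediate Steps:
d = -324 (d = -7 - 317 = -324)
(-4699 + d)/(o(70, 21) - 1324) = (-4699 - 324)/(21 - 1324) = -5023/(-1303) = -5023*(-1/1303) = 5023/1303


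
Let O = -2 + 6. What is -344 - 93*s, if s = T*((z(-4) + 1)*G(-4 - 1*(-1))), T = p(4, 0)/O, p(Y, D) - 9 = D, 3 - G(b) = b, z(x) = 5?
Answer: -7877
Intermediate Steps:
G(b) = 3 - b
p(Y, D) = 9 + D
O = 4
T = 9/4 (T = (9 + 0)/4 = 9*(¼) = 9/4 ≈ 2.2500)
s = 81 (s = 9*((5 + 1)*(3 - (-4 - 1*(-1))))/4 = 9*(6*(3 - (-4 + 1)))/4 = 9*(6*(3 - 1*(-3)))/4 = 9*(6*(3 + 3))/4 = 9*(6*6)/4 = (9/4)*36 = 81)
-344 - 93*s = -344 - 93*81 = -344 - 7533 = -7877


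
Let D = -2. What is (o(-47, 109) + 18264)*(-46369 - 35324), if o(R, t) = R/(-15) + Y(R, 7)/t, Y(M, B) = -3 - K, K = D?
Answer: -813301414788/545 ≈ -1.4923e+9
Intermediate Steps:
K = -2
Y(M, B) = -1 (Y(M, B) = -3 - 1*(-2) = -3 + 2 = -1)
o(R, t) = -1/t - R/15 (o(R, t) = R/(-15) - 1/t = R*(-1/15) - 1/t = -R/15 - 1/t = -1/t - R/15)
(o(-47, 109) + 18264)*(-46369 - 35324) = ((-1/109 - 1/15*(-47)) + 18264)*(-46369 - 35324) = ((-1*1/109 + 47/15) + 18264)*(-81693) = ((-1/109 + 47/15) + 18264)*(-81693) = (5108/1635 + 18264)*(-81693) = (29866748/1635)*(-81693) = -813301414788/545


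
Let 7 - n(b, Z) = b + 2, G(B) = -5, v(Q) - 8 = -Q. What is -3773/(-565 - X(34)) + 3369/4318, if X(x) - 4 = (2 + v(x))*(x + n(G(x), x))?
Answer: -14651111/2102866 ≈ -6.9672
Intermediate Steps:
v(Q) = 8 - Q
n(b, Z) = 5 - b (n(b, Z) = 7 - (b + 2) = 7 - (2 + b) = 7 + (-2 - b) = 5 - b)
X(x) = 4 + (10 + x)*(10 - x) (X(x) = 4 + (2 + (8 - x))*(x + (5 - 1*(-5))) = 4 + (10 - x)*(x + (5 + 5)) = 4 + (10 - x)*(x + 10) = 4 + (10 - x)*(10 + x) = 4 + (10 + x)*(10 - x))
-3773/(-565 - X(34)) + 3369/4318 = -3773/(-565 - (104 - 1*34²)) + 3369/4318 = -3773/(-565 - (104 - 1*1156)) + 3369*(1/4318) = -3773/(-565 - (104 - 1156)) + 3369/4318 = -3773/(-565 - 1*(-1052)) + 3369/4318 = -3773/(-565 + 1052) + 3369/4318 = -3773/487 + 3369/4318 = -14651111/2102866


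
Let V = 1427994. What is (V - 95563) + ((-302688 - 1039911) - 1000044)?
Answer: -1010212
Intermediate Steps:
(V - 95563) + ((-302688 - 1039911) - 1000044) = (1427994 - 95563) + ((-302688 - 1039911) - 1000044) = 1332431 + (-1342599 - 1000044) = 1332431 - 2342643 = -1010212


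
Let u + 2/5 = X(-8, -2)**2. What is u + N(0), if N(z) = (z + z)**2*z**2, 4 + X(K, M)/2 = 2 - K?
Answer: 718/5 ≈ 143.60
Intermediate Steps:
X(K, M) = -4 - 2*K (X(K, M) = -8 + 2*(2 - K) = -8 + (4 - 2*K) = -4 - 2*K)
u = 718/5 (u = -2/5 + (-4 - 2*(-8))**2 = -2/5 + (-4 + 16)**2 = -2/5 + 12**2 = -2/5 + 144 = 718/5 ≈ 143.60)
N(z) = 4*z**4 (N(z) = (2*z)**2*z**2 = (4*z**2)*z**2 = 4*z**4)
u + N(0) = 718/5 + 4*0**4 = 718/5 + 4*0 = 718/5 + 0 = 718/5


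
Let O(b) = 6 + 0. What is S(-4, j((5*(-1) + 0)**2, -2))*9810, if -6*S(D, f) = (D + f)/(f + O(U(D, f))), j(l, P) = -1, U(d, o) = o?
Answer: 1635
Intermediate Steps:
O(b) = 6
S(D, f) = -(D + f)/(6*(6 + f)) (S(D, f) = -(D + f)/(6*(f + 6)) = -(D + f)/(6*(6 + f)))
S(-4, j((5*(-1) + 0)**2, -2))*9810 = ((-1*(-4) - 1*(-1))/(6*(6 - 1)))*9810 = ((1/6)*(4 + 1)/5)*9810 = ((1/6)*(1/5)*5)*9810 = (1/6)*9810 = 1635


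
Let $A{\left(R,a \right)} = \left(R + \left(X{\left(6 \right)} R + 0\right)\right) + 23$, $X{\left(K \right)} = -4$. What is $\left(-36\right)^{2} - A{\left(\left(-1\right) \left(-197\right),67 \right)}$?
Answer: $1864$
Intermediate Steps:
$A{\left(R,a \right)} = 23 - 3 R$ ($A{\left(R,a \right)} = \left(R + \left(- 4 R + 0\right)\right) + 23 = \left(R - 4 R\right) + 23 = - 3 R + 23 = 23 - 3 R$)
$\left(-36\right)^{2} - A{\left(\left(-1\right) \left(-197\right),67 \right)} = \left(-36\right)^{2} - \left(23 - 3 \left(\left(-1\right) \left(-197\right)\right)\right) = 1296 - \left(23 - 591\right) = 1296 - -568 = 1296 + 568 = 1864$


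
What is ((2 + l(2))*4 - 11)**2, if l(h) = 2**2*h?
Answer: 841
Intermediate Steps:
l(h) = 4*h
((2 + l(2))*4 - 11)**2 = ((2 + 4*2)*4 - 11)**2 = ((2 + 8)*4 - 11)**2 = (10*4 - 11)**2 = (40 - 11)**2 = 29**2 = 841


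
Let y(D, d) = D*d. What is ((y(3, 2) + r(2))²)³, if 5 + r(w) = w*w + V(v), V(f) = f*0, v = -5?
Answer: 15625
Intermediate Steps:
V(f) = 0
r(w) = -5 + w² (r(w) = -5 + (w*w + 0) = -5 + (w² + 0) = -5 + w²)
((y(3, 2) + r(2))²)³ = ((3*2 + (-5 + 2²))²)³ = ((6 + (-5 + 4))²)³ = ((6 - 1)²)³ = (5²)³ = 25³ = 15625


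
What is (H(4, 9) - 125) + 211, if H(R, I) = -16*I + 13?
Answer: -45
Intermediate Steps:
H(R, I) = 13 - 16*I
(H(4, 9) - 125) + 211 = ((13 - 16*9) - 125) + 211 = ((13 - 144) - 125) + 211 = (-131 - 125) + 211 = -256 + 211 = -45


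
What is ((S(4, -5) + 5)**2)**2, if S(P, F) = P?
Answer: 6561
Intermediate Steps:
((S(4, -5) + 5)**2)**2 = ((4 + 5)**2)**2 = (9**2)**2 = 81**2 = 6561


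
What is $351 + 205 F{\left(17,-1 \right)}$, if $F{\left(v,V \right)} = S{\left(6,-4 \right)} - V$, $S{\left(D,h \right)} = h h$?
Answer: $3836$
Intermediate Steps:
$S{\left(D,h \right)} = h^{2}$
$F{\left(v,V \right)} = 16 - V$ ($F{\left(v,V \right)} = \left(-4\right)^{2} - V = 16 - V$)
$351 + 205 F{\left(17,-1 \right)} = 351 + 205 \left(16 - -1\right) = 351 + 205 \left(16 + 1\right) = 351 + 205 \cdot 17 = 351 + 3485 = 3836$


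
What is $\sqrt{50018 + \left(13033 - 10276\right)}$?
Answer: $5 \sqrt{2111} \approx 229.73$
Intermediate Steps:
$\sqrt{50018 + \left(13033 - 10276\right)} = \sqrt{50018 + 2757} = \sqrt{52775} = 5 \sqrt{2111}$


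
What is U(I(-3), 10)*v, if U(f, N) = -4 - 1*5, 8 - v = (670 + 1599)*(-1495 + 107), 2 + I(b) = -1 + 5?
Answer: -28344420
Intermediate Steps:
I(b) = 2 (I(b) = -2 + (-1 + 5) = -2 + 4 = 2)
v = 3149380 (v = 8 - (670 + 1599)*(-1495 + 107) = 8 - 2269*(-1388) = 8 - 1*(-3149372) = 8 + 3149372 = 3149380)
U(f, N) = -9 (U(f, N) = -4 - 5 = -9)
U(I(-3), 10)*v = -9*3149380 = -28344420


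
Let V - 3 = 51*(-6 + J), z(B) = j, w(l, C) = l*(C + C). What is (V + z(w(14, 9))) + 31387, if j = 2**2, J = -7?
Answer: 30731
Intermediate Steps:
w(l, C) = 2*C*l (w(l, C) = l*(2*C) = 2*C*l)
j = 4
z(B) = 4
V = -660 (V = 3 + 51*(-6 - 7) = 3 + 51*(-13) = 3 - 663 = -660)
(V + z(w(14, 9))) + 31387 = (-660 + 4) + 31387 = -656 + 31387 = 30731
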